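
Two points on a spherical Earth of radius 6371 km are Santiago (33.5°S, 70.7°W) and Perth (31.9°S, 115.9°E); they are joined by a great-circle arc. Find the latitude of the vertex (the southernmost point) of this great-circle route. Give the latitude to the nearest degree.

The great circle lies in the plane with unit normal n̂ = (p₁ × p₂)/|p₁ × p₂|.
Here n̂_z ≈ -0.089; the vertex latitude is φ_max = arccos|n̂_z| ≈ 84.9°.

≈ 85°S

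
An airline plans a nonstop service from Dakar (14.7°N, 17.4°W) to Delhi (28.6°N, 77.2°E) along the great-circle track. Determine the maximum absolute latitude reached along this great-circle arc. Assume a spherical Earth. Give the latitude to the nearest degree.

The great circle lies in the plane with unit normal n̂ = (p₁ × p₂)/|p₁ × p₂|.
Here n̂_z ≈ +0.848; the vertex latitude is φ_max = arccos|n̂_z| ≈ 32.0°.
Check via Clairaut: cos φ_max = |cos φ₁| · sin C = cos(14.7°)·sin(61.2°) ≈ 0.848, again giving ≈ 32.0°.

≈ 32°N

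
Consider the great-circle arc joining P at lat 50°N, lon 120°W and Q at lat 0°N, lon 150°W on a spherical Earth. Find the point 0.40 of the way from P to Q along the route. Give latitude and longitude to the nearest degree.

≈ lat 31°N, lon 136°W

Write both endpoints as unit vectors p₁, p₂ with components (cos φ cos λ, cos φ sin λ, sin φ).
The central angle between the endpoints is δ = arccos(p₁·p₂) ≈ 0.980 rad (56.2°).
Interpolate at f = 0.40 with slerp weights a = sin((1−f)δ)/sin δ ≈ 0.668, b = sin(fδ)/sin δ ≈ 0.460.
p = a·p₁ + b·p₂ ≈ (-0.613, -0.602, 0.512); φ = arcsin(p_z) ≈ 30.78°, λ = atan2(p_y, p_x) ≈ -135.53°.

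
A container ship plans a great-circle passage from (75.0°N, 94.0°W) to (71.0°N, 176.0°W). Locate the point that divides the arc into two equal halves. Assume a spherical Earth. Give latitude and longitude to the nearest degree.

From cos δ = sin φ₁ sin φ₂ + cos φ₁ cos φ₂ cos Δλ, the central angle is δ ≈ 0.390 rad (22.3°).
Interpolate at f = 1/2 with slerp weights a = sin((1−f)δ)/sin δ ≈ 0.510, b = sin(fδ)/sin δ ≈ 0.510.
p = a·p₁ + b·p₂ ≈ (-0.175, -0.143, 0.974); φ = arcsin(p_z) ≈ 76.95°, λ = atan2(p_y, p_x) ≈ -140.67°.

≈ (77°N, 141°W)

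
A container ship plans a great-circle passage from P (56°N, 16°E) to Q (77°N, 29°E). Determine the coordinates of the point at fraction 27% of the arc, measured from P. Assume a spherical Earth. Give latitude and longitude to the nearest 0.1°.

Convert each endpoint to a unit vector on the sphere (x = cos φ cos λ, y = cos φ sin λ, z = sin φ).
The central angle between the endpoints is δ = arccos(p₁·p₂) ≈ 0.375 rad (21.5°).
Interpolate at f = 0.27 with slerp weights a = sin((1−f)δ)/sin δ ≈ 0.738, b = sin(fδ)/sin δ ≈ 0.276.
p = a·p₁ + b·p₂ ≈ (0.451, 0.144, 0.881); φ = arcsin(p_z) ≈ 61.74°, λ = atan2(p_y, p_x) ≈ 17.69°.

≈ (61.7°N, 17.7°E)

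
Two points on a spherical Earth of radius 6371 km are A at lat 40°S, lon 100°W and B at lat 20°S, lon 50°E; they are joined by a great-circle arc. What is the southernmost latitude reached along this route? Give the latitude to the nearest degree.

≈ 67°S

The great circle lies in the plane with unit normal n̂ = (p₁ × p₂)/|p₁ × p₂|.
Here n̂_z ≈ +0.393; the vertex latitude is φ_max = arccos|n̂_z| ≈ 66.8°.
Check via Clairaut: cos φ_max = |cos φ₁| · sin C = cos(40.0°)·sin(149.1°) ≈ 0.393, again giving ≈ 66.8°.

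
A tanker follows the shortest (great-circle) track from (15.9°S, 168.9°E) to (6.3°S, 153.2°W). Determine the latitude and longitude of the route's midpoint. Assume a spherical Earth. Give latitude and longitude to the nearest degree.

Write both endpoints as unit vectors p₁, p₂ with components (cos φ cos λ, cos φ sin λ, sin φ).
The central angle between the endpoints is δ = arccos(p₁·p₂) ≈ 0.669 rad (38.3°).
Interpolate at f = 1/2 with slerp weights a = sin((1−f)δ)/sin δ ≈ 0.529, b = sin(fδ)/sin δ ≈ 0.529.
p = a·p₁ + b·p₂ ≈ (-0.969, -0.139, -0.203); φ = arcsin(p_z) ≈ -11.72°, λ = atan2(p_y, p_x) ≈ -171.83°.

≈ (12°S, 172°W)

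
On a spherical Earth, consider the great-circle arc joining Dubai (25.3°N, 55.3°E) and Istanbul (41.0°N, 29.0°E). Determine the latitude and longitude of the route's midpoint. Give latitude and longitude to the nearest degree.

Convert each endpoint to a unit vector on the sphere (x = cos φ cos λ, y = cos φ sin λ, z = sin φ).
The central angle between the endpoints is δ = arccos(p₁·p₂) ≈ 0.469 rad (26.9°).
Interpolate at f = 1/2 with slerp weights a = sin((1−f)δ)/sin δ ≈ 0.514, b = sin(fδ)/sin δ ≈ 0.514.
p = a·p₁ + b·p₂ ≈ (0.604, 0.570, 0.557); φ = arcsin(p_z) ≈ 33.84°, λ = atan2(p_y, p_x) ≈ 43.36°.

≈ (34°N, 43°E)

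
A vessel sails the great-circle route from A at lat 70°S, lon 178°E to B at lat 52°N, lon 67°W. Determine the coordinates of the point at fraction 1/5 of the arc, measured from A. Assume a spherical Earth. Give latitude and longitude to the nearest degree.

From cos δ = sin φ₁ sin φ₂ + cos φ₁ cos φ₂ cos Δλ, the central angle is δ ≈ 2.549 rad (146.0°).
Interpolate at f = 1/5 with slerp weights a = sin((1−f)δ)/sin δ ≈ 1.598, b = sin(fδ)/sin δ ≈ 0.874.
p = a·p₁ + b·p₂ ≈ (-0.336, -0.476, -0.813); φ = arcsin(p_z) ≈ -54.36°, λ = atan2(p_y, p_x) ≈ -125.20°.

≈ lat 54°S, lon 125°W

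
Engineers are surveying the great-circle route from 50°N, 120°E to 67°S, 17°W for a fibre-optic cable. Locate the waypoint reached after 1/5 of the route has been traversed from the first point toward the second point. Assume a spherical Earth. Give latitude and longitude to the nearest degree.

≈ 23°N, 101°E

The haversine formula gives a central angle δ ≈ 2.666 rad (152.7°) between the endpoints.
Interpolate at f = 1/5 with slerp weights a = sin((1−f)δ)/sin δ ≈ 1.847, b = sin(fδ)/sin δ ≈ 1.109.
p = a·p₁ + b·p₂ ≈ (-0.179, 0.901, 0.394); φ = arcsin(p_z) ≈ 23.20°, λ = atan2(p_y, p_x) ≈ 101.24°.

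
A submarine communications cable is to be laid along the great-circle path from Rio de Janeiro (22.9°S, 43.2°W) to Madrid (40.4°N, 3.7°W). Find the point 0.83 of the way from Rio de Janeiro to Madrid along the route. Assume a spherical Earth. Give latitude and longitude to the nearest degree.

The haversine formula gives a central angle δ ≈ 1.277 rad (73.2°) between the endpoints.
Interpolate at f = 0.83 with slerp weights a = sin((1−f)δ)/sin δ ≈ 0.225, b = sin(fδ)/sin δ ≈ 0.911.
p = a·p₁ + b·p₂ ≈ (0.844, -0.187, 0.503); φ = arcsin(p_z) ≈ 30.21°, λ = atan2(p_y, p_x) ≈ -12.48°.

≈ 30°N, 12°W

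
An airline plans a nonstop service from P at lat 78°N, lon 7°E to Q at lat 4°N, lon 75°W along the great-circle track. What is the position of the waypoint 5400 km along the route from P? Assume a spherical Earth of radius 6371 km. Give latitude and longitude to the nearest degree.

The haversine formula gives a central angle δ ≈ 1.474 rad (84.4°) between the endpoints. The total great-circle distance is δ·R ≈ 1.474 × 6371 ≈ 9388 km, so the target fraction is f = 5400/9388 ≈ 0.575.
Interpolate at f ≈ 0.575 with slerp weights a = sin((1−f)δ)/sin δ ≈ 0.589, b = sin(fδ)/sin δ ≈ 0.753.
p = a·p₁ + b·p₂ ≈ (0.316, -0.711, 0.628); φ = arcsin(p_z) ≈ 38.93°, λ = atan2(p_y, p_x) ≈ -66.04°.

≈ lat 39°N, lon 66°W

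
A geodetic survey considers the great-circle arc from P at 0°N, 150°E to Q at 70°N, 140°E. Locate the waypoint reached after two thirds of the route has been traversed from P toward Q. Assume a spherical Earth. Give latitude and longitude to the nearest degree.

Convert each endpoint to a unit vector on the sphere (x = cos φ cos λ, y = cos φ sin λ, z = sin φ).
The central angle between the endpoints is δ = arccos(p₁·p₂) ≈ 1.227 rad (70.3°).
Interpolate at f = 2/3 with slerp weights a = sin((1−f)δ)/sin δ ≈ 0.422, b = sin(fδ)/sin δ ≈ 0.775.
p = a·p₁ + b·p₂ ≈ (-0.569, 0.382, 0.728); φ = arcsin(p_z) ≈ 46.76°, λ = atan2(p_y, p_x) ≈ 146.15°.

≈ 47°N, 146°E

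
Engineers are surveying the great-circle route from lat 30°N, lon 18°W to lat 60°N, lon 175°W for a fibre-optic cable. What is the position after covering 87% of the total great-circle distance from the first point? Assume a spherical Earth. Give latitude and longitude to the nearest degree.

≈ lat 70°N, lon 163°W

Write both endpoints as unit vectors p₁, p₂ with components (cos φ cos λ, cos φ sin λ, sin φ).
The central angle between the endpoints is δ = arccos(p₁·p₂) ≈ 1.536 rad (88.0°).
Interpolate at f = 0.87 with slerp weights a = sin((1−f)δ)/sin δ ≈ 0.199, b = sin(fδ)/sin δ ≈ 0.973.
p = a·p₁ + b·p₂ ≈ (-0.321, -0.096, 0.942); φ = arcsin(p_z) ≈ 70.42°, λ = atan2(p_y, p_x) ≈ -163.44°.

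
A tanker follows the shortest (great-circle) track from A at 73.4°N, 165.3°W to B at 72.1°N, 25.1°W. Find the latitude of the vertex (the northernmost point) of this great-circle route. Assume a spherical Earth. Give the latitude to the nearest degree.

The great circle lies in the plane with unit normal n̂ = (p₁ × p₂)/|p₁ × p₂|.
Here n̂_z ≈ +0.105; the vertex latitude is φ_max = arccos|n̂_z| ≈ 84.0°.
Check via Clairaut: cos φ_max = |cos φ₁| · sin C = cos(73.4°)·sin(21.6°) ≈ 0.105, again giving ≈ 84.0°.

≈ 84°N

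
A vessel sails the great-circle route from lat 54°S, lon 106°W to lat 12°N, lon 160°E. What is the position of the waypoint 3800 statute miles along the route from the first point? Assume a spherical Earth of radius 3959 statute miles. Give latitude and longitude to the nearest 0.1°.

The haversine formula gives a central angle δ ≈ 1.781 rad (102.0°) between the endpoints. The total great-circle distance is δ·R ≈ 1.781 × 3959 ≈ 7050 mi, so the target fraction is f = 3800/7050 ≈ 0.539.
Interpolate at f ≈ 0.539 with slerp weights a = sin((1−f)δ)/sin δ ≈ 0.748, b = sin(fδ)/sin δ ≈ 0.837.
p = a·p₁ + b·p₂ ≈ (-0.891, -0.143, -0.431); φ = arcsin(p_z) ≈ -25.54°, λ = atan2(p_y, p_x) ≈ -170.91°.

≈ lat 25.5°S, lon 170.9°W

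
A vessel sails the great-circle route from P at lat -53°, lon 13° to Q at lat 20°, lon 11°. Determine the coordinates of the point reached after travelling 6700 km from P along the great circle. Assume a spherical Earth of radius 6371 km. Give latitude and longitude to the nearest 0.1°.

The haversine formula gives a central angle δ ≈ 1.274 rad (73.0°) between the endpoints. The total great-circle distance is δ·R ≈ 1.274 × 6371 ≈ 8120 km, so the target fraction is f = 6700/8120 ≈ 0.825.
Interpolate at f ≈ 0.825 with slerp weights a = sin((1−f)δ)/sin δ ≈ 0.231, b = sin(fδ)/sin δ ≈ 0.908.
p = a·p₁ + b·p₂ ≈ (0.973, 0.194, 0.126); φ = arcsin(p_z) ≈ 7.24°, λ = atan2(p_y, p_x) ≈ 11.28°.

≈ lat 7.2°, lon 11.3°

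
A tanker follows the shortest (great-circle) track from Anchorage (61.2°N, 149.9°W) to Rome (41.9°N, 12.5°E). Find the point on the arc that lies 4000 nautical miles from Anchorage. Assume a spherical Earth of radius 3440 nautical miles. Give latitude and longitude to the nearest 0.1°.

≈ 51.1°N, 10.3°E

Write both endpoints as unit vectors p₁, p₂ with components (cos φ cos λ, cos φ sin λ, sin φ).
The central angle between the endpoints is δ = arccos(p₁·p₂) ≈ 1.325 rad (75.9°). The total great-circle distance is δ·R ≈ 1.325 × 3440 ≈ 4558 nmi, so the target fraction is f = 4000/4558 ≈ 0.878.
Interpolate at f ≈ 0.878 with slerp weights a = sin((1−f)δ)/sin δ ≈ 0.166, b = sin(fδ)/sin δ ≈ 0.946.
p = a·p₁ + b·p₂ ≈ (0.618, 0.112, 0.778); φ = arcsin(p_z) ≈ 51.06°, λ = atan2(p_y, p_x) ≈ 10.29°.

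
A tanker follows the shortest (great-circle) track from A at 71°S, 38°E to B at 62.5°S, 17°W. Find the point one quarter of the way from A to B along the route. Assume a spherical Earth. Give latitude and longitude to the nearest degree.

Convert each endpoint to a unit vector on the sphere (x = cos φ cos λ, y = cos φ sin λ, z = sin φ).
The central angle between the endpoints is δ = arccos(p₁·p₂) ≈ 0.390 rad (22.3°).
Interpolate at f = 1/4 with slerp weights a = sin((1−f)δ)/sin δ ≈ 0.758, b = sin(fδ)/sin δ ≈ 0.256.
p = a·p₁ + b·p₂ ≈ (0.308, 0.117, -0.944); φ = arcsin(p_z) ≈ -70.77°, λ = atan2(p_y, p_x) ≈ 20.90°.

≈ 71°S, 21°E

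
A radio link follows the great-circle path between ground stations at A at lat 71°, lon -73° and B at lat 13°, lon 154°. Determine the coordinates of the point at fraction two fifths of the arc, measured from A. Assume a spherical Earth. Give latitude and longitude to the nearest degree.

The haversine formula gives a central angle δ ≈ 1.574 rad (90.2°) between the endpoints.
Interpolate at f = 2/5 with slerp weights a = sin((1−f)δ)/sin δ ≈ 0.810, b = sin(fδ)/sin δ ≈ 0.589.
p = a·p₁ + b·p₂ ≈ (-0.439, -0.001, 0.899); φ = arcsin(p_z) ≈ 63.98°, λ = atan2(p_y, p_x) ≈ -179.91°.

≈ lat 64°, lon 180°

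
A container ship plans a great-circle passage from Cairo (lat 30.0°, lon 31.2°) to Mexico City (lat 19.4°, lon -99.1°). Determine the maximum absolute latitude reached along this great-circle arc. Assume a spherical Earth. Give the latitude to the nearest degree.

The great circle lies in the plane with unit normal n̂ = (p₁ × p₂)/|p₁ × p₂|.
Here n̂_z ≈ -0.668; the vertex latitude is φ_max = arccos|n̂_z| ≈ 48.1°.
Check via Clairaut: cos φ_max = |cos φ₁| · sin C = cos(30.0°)·sin(50.5°) ≈ 0.668, again giving ≈ 48.1°.

≈ 48°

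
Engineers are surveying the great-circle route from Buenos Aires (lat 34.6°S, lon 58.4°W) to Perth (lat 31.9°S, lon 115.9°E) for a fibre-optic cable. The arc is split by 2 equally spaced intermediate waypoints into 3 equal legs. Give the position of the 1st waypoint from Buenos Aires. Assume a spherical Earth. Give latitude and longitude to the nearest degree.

Write both endpoints as unit vectors p₁, p₂ with components (cos φ cos λ, cos φ sin λ, sin φ).
The central angle between the endpoints is δ = arccos(p₁·p₂) ≈ 1.977 rad (113.3°).
Interpolate at f = 1/3 with slerp weights a = sin((1−f)δ)/sin δ ≈ 1.054, b = sin(fδ)/sin δ ≈ 0.667.
p = a·p₁ + b·p₂ ≈ (0.207, -0.230, -0.951); φ = arcsin(p_z) ≈ -71.96°, λ = atan2(p_y, p_x) ≈ -47.94°.

≈ lat 72°S, lon 48°W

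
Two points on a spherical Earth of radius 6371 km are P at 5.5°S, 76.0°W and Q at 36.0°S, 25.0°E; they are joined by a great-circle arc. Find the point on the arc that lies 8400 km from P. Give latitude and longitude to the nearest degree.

≈ 37°S, 0°E

Write both endpoints as unit vectors p₁, p₂ with components (cos φ cos λ, cos φ sin λ, sin φ).
The central angle between the endpoints is δ = arccos(p₁·p₂) ≈ 1.668 rad (95.6°). The total great-circle distance is δ·R ≈ 1.668 × 6371 ≈ 10629 km, so the target fraction is f = 8400/10629 ≈ 0.790.
Interpolate at f ≈ 0.790 with slerp weights a = sin((1−f)δ)/sin δ ≈ 0.344, b = sin(fδ)/sin δ ≈ 0.973.
p = a·p₁ + b·p₂ ≈ (0.796, 0.000, -0.605); φ = arcsin(p_z) ≈ -37.22°, λ = atan2(p_y, p_x) ≈ 0.01°.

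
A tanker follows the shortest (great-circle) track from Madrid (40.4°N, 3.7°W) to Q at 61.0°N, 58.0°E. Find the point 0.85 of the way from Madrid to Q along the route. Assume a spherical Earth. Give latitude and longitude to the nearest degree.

≈ 60°N, 45°E

Write both endpoints as unit vectors p₁, p₂ with components (cos φ cos λ, cos φ sin λ, sin φ).
The central angle between the endpoints is δ = arccos(p₁·p₂) ≈ 0.735 rad (42.1°).
Interpolate at f = 0.85 with slerp weights a = sin((1−f)δ)/sin δ ≈ 0.164, b = sin(fδ)/sin δ ≈ 0.872.
p = a·p₁ + b·p₂ ≈ (0.349, 0.351, 0.869); φ = arcsin(p_z) ≈ 60.36°, λ = atan2(p_y, p_x) ≈ 45.15°.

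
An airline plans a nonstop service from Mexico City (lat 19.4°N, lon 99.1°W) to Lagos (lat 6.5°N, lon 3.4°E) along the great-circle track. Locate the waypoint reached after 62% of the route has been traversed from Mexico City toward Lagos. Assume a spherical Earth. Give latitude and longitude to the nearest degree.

≈ lat 18°N, lon 34°W

The haversine formula gives a central angle δ ≈ 1.737 rad (99.5°) between the endpoints.
Interpolate at f = 0.62 with slerp weights a = sin((1−f)δ)/sin δ ≈ 0.622, b = sin(fδ)/sin δ ≈ 0.893.
p = a·p₁ + b·p₂ ≈ (0.793, -0.526, 0.308); φ = arcsin(p_z) ≈ 17.91°, λ = atan2(p_y, p_x) ≈ -33.59°.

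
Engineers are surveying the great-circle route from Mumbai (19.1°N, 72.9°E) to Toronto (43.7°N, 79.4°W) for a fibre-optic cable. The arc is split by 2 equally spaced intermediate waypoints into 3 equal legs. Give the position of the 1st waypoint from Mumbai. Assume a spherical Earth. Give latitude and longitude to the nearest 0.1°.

≈ 52.6°N, 51.6°E

The haversine formula gives a central angle δ ≈ 1.959 rad (112.3°) between the endpoints.
Interpolate at f = 1/3 with slerp weights a = sin((1−f)δ)/sin δ ≈ 1.043, b = sin(fδ)/sin δ ≈ 0.657.
p = a·p₁ + b·p₂ ≈ (0.377, 0.475, 0.795); φ = arcsin(p_z) ≈ 52.64°, λ = atan2(p_y, p_x) ≈ 51.58°.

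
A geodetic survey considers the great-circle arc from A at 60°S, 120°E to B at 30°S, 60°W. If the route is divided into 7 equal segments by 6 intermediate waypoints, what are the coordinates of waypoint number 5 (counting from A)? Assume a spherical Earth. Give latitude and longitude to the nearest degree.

Write both endpoints as unit vectors p₁, p₂ with components (cos φ cos λ, cos φ sin λ, sin φ).
The central angle between the endpoints is δ = arccos(p₁·p₂) ≈ 1.571 rad (90.0°).
Interpolate at f = 5/7 with slerp weights a = sin((1−f)δ)/sin δ ≈ 0.434, b = sin(fδ)/sin δ ≈ 0.901.
p = a·p₁ + b·p₂ ≈ (0.282, -0.488, -0.826); φ = arcsin(p_z) ≈ -55.71°, λ = atan2(p_y, p_x) ≈ -60.00°.

≈ 56°S, 60°W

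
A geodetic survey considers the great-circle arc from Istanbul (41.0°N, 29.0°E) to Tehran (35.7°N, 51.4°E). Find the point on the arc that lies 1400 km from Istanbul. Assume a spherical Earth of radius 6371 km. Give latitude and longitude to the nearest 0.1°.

≈ 37.8°N, 44.8°E

Convert each endpoint to a unit vector on the sphere (x = cos φ cos λ, y = cos φ sin λ, z = sin φ).
The central angle between the endpoints is δ = arccos(p₁·p₂) ≈ 0.319 rad (18.3°). The total great-circle distance is δ·R ≈ 0.319 × 6371 ≈ 2034 km, so the target fraction is f = 1400/2034 ≈ 0.688.
Interpolate at f ≈ 0.688 with slerp weights a = sin((1−f)δ)/sin δ ≈ 0.316, b = sin(fδ)/sin δ ≈ 0.695.
p = a·p₁ + b·p₂ ≈ (0.561, 0.557, 0.613); φ = arcsin(p_z) ≈ 37.80°, λ = atan2(p_y, p_x) ≈ 44.79°.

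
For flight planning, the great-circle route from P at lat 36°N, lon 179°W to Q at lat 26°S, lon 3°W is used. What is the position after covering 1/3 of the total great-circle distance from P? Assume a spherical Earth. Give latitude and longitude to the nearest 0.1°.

The haversine formula gives a central angle δ ≈ 2.957 rad (169.4°) between the endpoints.
Interpolate at f = 1/3 with slerp weights a = sin((1−f)δ)/sin δ ≈ 5.021, b = sin(fδ)/sin δ ≈ 4.545.
p = a·p₁ + b·p₂ ≈ (0.019, -0.285, 0.958); φ = arcsin(p_z) ≈ 73.42°, λ = atan2(p_y, p_x) ≈ -86.25°.

≈ lat 73.4°N, lon 86.2°W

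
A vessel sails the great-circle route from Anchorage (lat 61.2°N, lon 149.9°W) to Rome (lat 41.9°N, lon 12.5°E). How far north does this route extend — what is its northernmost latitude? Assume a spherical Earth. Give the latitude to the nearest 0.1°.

≈ 83.6°N

The great circle lies in the plane with unit normal n̂ = (p₁ × p₂)/|p₁ × p₂|.
Here n̂_z ≈ +0.112; the vertex latitude is φ_max = arccos|n̂_z| ≈ 83.6°.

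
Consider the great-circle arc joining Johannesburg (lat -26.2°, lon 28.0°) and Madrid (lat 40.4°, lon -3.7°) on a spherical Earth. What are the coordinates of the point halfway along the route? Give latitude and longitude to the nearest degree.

≈ lat 7°, lon 13°

Write both endpoints as unit vectors p₁, p₂ with components (cos φ cos λ, cos φ sin λ, sin φ).
The central angle between the endpoints is δ = arccos(p₁·p₂) ≈ 1.271 rad (72.8°).
Interpolate at f = 1/2 with slerp weights a = sin((1−f)δ)/sin δ ≈ 0.621, b = sin(fδ)/sin δ ≈ 0.621.
p = a·p₁ + b·p₂ ≈ (0.964, 0.231, 0.128); φ = arcsin(p_z) ≈ 7.38°, λ = atan2(p_y, p_x) ≈ 13.48°.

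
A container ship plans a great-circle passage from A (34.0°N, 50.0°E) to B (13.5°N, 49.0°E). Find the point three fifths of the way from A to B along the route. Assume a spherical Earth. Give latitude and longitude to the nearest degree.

Write both endpoints as unit vectors p₁, p₂ with components (cos φ cos λ, cos φ sin λ, sin φ).
The central angle between the endpoints is δ = arccos(p₁·p₂) ≈ 0.358 rad (20.5°).
Interpolate at f = 3/5 with slerp weights a = sin((1−f)δ)/sin δ ≈ 0.407, b = sin(fδ)/sin δ ≈ 0.608.
p = a·p₁ + b·p₂ ≈ (0.605, 0.705, 0.370); φ = arcsin(p_z) ≈ 21.70°, λ = atan2(p_y, p_x) ≈ 49.36°.

≈ (22°N, 49°E)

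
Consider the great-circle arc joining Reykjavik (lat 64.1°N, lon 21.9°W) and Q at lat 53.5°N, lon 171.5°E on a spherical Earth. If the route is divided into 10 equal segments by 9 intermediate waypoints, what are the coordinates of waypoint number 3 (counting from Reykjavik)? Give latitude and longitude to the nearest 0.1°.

≈ lat 82.0°N, lon 42.7°W

Write both endpoints as unit vectors p₁, p₂ with components (cos φ cos λ, cos φ sin λ, sin φ).
The central angle between the endpoints is δ = arccos(p₁·p₂) ≈ 1.081 rad (61.9°).
Interpolate at f = 3/10 with slerp weights a = sin((1−f)δ)/sin δ ≈ 0.778, b = sin(fδ)/sin δ ≈ 0.361.
p = a·p₁ + b·p₂ ≈ (0.103, -0.095, 0.990); φ = arcsin(p_z) ≈ 81.95°, λ = atan2(p_y, p_x) ≈ -42.72°.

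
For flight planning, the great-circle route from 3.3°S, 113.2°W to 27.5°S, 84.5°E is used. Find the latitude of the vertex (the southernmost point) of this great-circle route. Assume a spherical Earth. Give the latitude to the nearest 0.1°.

The great circle lies in the plane with unit normal n̂ = (p₁ × p₂)/|p₁ × p₂|.
Here n̂_z ≈ -0.467; the vertex latitude is φ_max = arccos|n̂_z| ≈ 62.2°.

≈ 62.2°S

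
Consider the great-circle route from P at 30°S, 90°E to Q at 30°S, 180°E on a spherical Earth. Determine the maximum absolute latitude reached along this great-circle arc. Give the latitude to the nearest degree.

The great circle lies in the plane with unit normal n̂ = (p₁ × p₂)/|p₁ × p₂|.
Here n̂_z ≈ +0.775; the vertex latitude is φ_max = arccos|n̂_z| ≈ 39.2°.
Check via Clairaut: cos φ_max = |cos φ₁| · sin C = cos(30.0°)·sin(116.6°) ≈ 0.775, again giving ≈ 39.2°.

≈ 39°S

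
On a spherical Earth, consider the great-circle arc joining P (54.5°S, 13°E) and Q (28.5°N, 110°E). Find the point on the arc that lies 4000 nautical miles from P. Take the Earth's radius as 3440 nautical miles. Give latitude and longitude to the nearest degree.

From cos δ = sin φ₁ sin φ₂ + cos φ₁ cos φ₂ cos Δλ, the central angle is δ ≈ 2.038 rad (116.8°). The total great-circle distance is δ·R ≈ 2.038 × 3440 ≈ 7012 nmi, so the target fraction is f = 4000/7012 ≈ 0.570.
Interpolate at f ≈ 0.570 with slerp weights a = sin((1−f)δ)/sin δ ≈ 0.860, b = sin(fδ)/sin δ ≈ 1.028.
p = a·p₁ + b·p₂ ≈ (0.178, 0.962, -0.210); φ = arcsin(p_z) ≈ -12.10°, λ = atan2(p_y, p_x) ≈ 79.53°.

≈ (12°S, 80°E)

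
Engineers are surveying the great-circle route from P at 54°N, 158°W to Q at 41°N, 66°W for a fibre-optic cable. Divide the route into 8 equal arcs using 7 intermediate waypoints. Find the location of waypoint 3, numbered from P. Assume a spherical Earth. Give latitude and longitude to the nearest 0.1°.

Convert each endpoint to a unit vector on the sphere (x = cos φ cos λ, y = cos φ sin λ, z = sin φ).
The central angle between the endpoints is δ = arccos(p₁·p₂) ≈ 1.029 rad (59.0°).
Interpolate at f = 3/8 with slerp weights a = sin((1−f)δ)/sin δ ≈ 0.700, b = sin(fδ)/sin δ ≈ 0.439.
p = a·p₁ + b·p₂ ≈ (-0.247, -0.457, 0.855); φ = arcsin(p_z) ≈ 58.71°, λ = atan2(p_y, p_x) ≈ -118.35°.

≈ 58.7°N, 118.4°W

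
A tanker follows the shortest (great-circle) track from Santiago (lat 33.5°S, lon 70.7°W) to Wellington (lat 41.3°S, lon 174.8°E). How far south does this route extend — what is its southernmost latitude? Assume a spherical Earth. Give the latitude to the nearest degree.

The great circle lies in the plane with unit normal n̂ = (p₁ × p₂)/|p₁ × p₂|.
Here n̂_z ≈ -0.573; the vertex latitude is φ_max = arccos|n̂_z| ≈ 55.0°.
Check via Clairaut: cos φ_max = |cos φ₁| · sin C = cos(33.5°)·sin(136.6°) ≈ 0.573, again giving ≈ 55.0°.

≈ 55°S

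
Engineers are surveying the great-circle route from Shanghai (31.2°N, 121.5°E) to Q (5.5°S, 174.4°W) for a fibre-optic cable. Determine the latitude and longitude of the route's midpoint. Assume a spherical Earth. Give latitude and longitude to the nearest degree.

From cos δ = sin φ₁ sin φ₂ + cos φ₁ cos φ₂ cos Δλ, the central angle is δ ≈ 1.243 rad (71.2°).
Interpolate at f = 1/2 with slerp weights a = sin((1−f)δ)/sin δ ≈ 0.615, b = sin(fδ)/sin δ ≈ 0.615.
p = a·p₁ + b·p₂ ≈ (-0.884, 0.389, 0.260); φ = arcsin(p_z) ≈ 15.05°, λ = atan2(p_y, p_x) ≈ 156.26°.

≈ (15°N, 156°E)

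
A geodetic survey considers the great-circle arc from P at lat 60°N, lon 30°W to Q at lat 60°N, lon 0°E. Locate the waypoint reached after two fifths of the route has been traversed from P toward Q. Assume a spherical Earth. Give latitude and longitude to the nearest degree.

Convert each endpoint to a unit vector on the sphere (x = cos φ cos λ, y = cos φ sin λ, z = sin φ).
The central angle between the endpoints is δ = arccos(p₁·p₂) ≈ 0.260 rad (14.9°).
Interpolate at f = 2/5 with slerp weights a = sin((1−f)δ)/sin δ ≈ 0.604, b = sin(fδ)/sin δ ≈ 0.404.
p = a·p₁ + b·p₂ ≈ (0.464, -0.151, 0.873); φ = arcsin(p_z) ≈ 60.82°, λ = atan2(p_y, p_x) ≈ -18.05°.

≈ lat 61°N, lon 18°W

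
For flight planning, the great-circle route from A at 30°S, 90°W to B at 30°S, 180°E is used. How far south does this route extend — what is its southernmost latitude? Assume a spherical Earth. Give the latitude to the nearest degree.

≈ 39°S

The great circle lies in the plane with unit normal n̂ = (p₁ × p₂)/|p₁ × p₂|.
Here n̂_z ≈ -0.775; the vertex latitude is φ_max = arccos|n̂_z| ≈ 39.2°.
Check via Clairaut: cos φ_max = |cos φ₁| · sin C = cos(30.0°)·sin(116.6°) ≈ 0.775, again giving ≈ 39.2°.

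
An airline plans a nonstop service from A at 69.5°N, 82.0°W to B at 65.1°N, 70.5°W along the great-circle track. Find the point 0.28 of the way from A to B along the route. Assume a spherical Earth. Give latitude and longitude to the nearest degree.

≈ 68°N, 78°W

Convert each endpoint to a unit vector on the sphere (x = cos φ cos λ, y = cos φ sin λ, z = sin φ).
The central angle between the endpoints is δ = arccos(p₁·p₂) ≈ 0.109 rad (6.2°).
Interpolate at f = 0.28 with slerp weights a = sin((1−f)δ)/sin δ ≈ 0.721, b = sin(fδ)/sin δ ≈ 0.281.
p = a·p₁ + b·p₂ ≈ (0.075, -0.361, 0.929); φ = arcsin(p_z) ≈ 68.35°, λ = atan2(p_y, p_x) ≈ -78.34°.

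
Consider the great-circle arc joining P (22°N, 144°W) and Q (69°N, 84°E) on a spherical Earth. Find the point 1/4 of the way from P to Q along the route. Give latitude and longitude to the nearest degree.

≈ (42°N, 151°W)

From cos δ = sin φ₁ sin φ₂ + cos φ₁ cos φ₂ cos Δλ, the central angle is δ ≈ 1.443 rad (82.7°).
Interpolate at f = 1/4 with slerp weights a = sin((1−f)δ)/sin δ ≈ 0.890, b = sin(fδ)/sin δ ≈ 0.356.
p = a·p₁ + b·p₂ ≈ (-0.654, -0.358, 0.666); φ = arcsin(p_z) ≈ 41.74°, λ = atan2(p_y, p_x) ≈ -151.30°.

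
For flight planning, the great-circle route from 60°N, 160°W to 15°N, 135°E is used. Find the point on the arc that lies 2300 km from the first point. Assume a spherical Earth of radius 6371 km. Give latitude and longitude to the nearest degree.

The haversine formula gives a central angle δ ≈ 1.128 rad (64.6°) between the endpoints. The total great-circle distance is δ·R ≈ 1.128 × 6371 ≈ 7188 km, so the target fraction is f = 2300/7188 ≈ 0.320.
Interpolate at f ≈ 0.320 with slerp weights a = sin((1−f)δ)/sin δ ≈ 0.768, b = sin(fδ)/sin δ ≈ 0.391.
p = a·p₁ + b·p₂ ≈ (-0.628, 0.136, 0.766); φ = arcsin(p_z) ≈ 50.03°, λ = atan2(p_y, p_x) ≈ 167.81°.

≈ 50°N, 168°E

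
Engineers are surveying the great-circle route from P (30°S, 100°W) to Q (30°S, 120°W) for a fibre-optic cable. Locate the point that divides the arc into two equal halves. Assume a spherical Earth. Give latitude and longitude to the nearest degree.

≈ (30°S, 110°W)

The haversine formula gives a central angle δ ≈ 0.302 rad (17.3°) between the endpoints.
Interpolate at f = 1/2 with slerp weights a = sin((1−f)δ)/sin δ ≈ 0.506, b = sin(fδ)/sin δ ≈ 0.506.
p = a·p₁ + b·p₂ ≈ (-0.295, -0.811, -0.506); φ = arcsin(p_z) ≈ -30.38°, λ = atan2(p_y, p_x) ≈ -110.00°.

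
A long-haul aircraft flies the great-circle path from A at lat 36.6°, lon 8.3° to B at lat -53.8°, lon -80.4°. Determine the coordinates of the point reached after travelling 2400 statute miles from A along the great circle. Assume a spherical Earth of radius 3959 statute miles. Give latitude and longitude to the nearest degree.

The haversine formula gives a central angle δ ≈ 2.061 rad (118.1°) between the endpoints. The total great-circle distance is δ·R ≈ 2.061 × 3959 ≈ 8158 mi, so the target fraction is f = 2400/8158 ≈ 0.294.
Interpolate at f ≈ 0.294 with slerp weights a = sin((1−f)δ)/sin δ ≈ 1.126, b = sin(fδ)/sin δ ≈ 0.646.
p = a·p₁ + b·p₂ ≈ (0.958, -0.246, 0.150); φ = arcsin(p_z) ≈ 8.63°, λ = atan2(p_y, p_x) ≈ -14.38°.

≈ lat 9°, lon -14°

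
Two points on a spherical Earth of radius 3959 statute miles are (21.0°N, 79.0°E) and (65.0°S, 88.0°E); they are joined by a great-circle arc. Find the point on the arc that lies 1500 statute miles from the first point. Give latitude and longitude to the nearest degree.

Convert each endpoint to a unit vector on the sphere (x = cos φ cos λ, y = cos φ sin λ, z = sin φ).
The central angle between the endpoints is δ = arccos(p₁·p₂) ≈ 1.506 rad (86.3°). The total great-circle distance is δ·R ≈ 1.506 × 3959 ≈ 5962 mi, so the target fraction is f = 1500/5962 ≈ 0.252.
Interpolate at f ≈ 0.252 with slerp weights a = sin((1−f)δ)/sin δ ≈ 0.905, b = sin(fδ)/sin δ ≈ 0.371.
p = a·p₁ + b·p₂ ≈ (0.167, 0.986, -0.012); φ = arcsin(p_z) ≈ -0.66°, λ = atan2(p_y, p_x) ≈ 80.40°.

≈ (1°S, 80°E)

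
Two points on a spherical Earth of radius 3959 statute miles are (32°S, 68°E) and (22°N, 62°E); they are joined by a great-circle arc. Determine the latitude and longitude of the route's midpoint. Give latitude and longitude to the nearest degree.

Write both endpoints as unit vectors p₁, p₂ with components (cos φ cos λ, cos φ sin λ, sin φ).
The central angle between the endpoints is δ = arccos(p₁·p₂) ≈ 0.948 rad (54.3°).
Interpolate at f = 1/2 with slerp weights a = sin((1−f)δ)/sin δ ≈ 0.562, b = sin(fδ)/sin δ ≈ 0.562.
p = a·p₁ + b·p₂ ≈ (0.423, 0.902, -0.087); φ = arcsin(p_z) ≈ -5.01°, λ = atan2(p_y, p_x) ≈ 64.87°.

≈ (5°S, 65°E)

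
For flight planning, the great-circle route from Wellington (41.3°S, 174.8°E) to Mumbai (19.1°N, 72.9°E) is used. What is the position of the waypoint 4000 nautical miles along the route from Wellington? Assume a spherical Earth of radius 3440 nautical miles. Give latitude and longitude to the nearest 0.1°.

Convert each endpoint to a unit vector on the sphere (x = cos φ cos λ, y = cos φ sin λ, z = sin φ).
The central angle between the endpoints is δ = arccos(p₁·p₂) ≈ 1.942 rad (111.2°). The total great-circle distance is δ·R ≈ 1.942 × 3440 ≈ 6679 nmi, so the target fraction is f = 4000/6679 ≈ 0.599.
Interpolate at f ≈ 0.599 with slerp weights a = sin((1−f)δ)/sin δ ≈ 0.754, b = sin(fδ)/sin δ ≈ 0.985.
p = a·p₁ + b·p₂ ≈ (-0.290, 0.941, -0.175); φ = arcsin(p_z) ≈ -10.09°, λ = atan2(p_y, p_x) ≈ 107.14°.

≈ 10.1°S, 107.1°E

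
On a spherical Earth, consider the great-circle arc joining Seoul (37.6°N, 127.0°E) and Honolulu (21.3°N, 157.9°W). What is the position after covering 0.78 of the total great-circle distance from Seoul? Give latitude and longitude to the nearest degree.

The haversine formula gives a central angle δ ≈ 1.147 rad (65.7°) between the endpoints.
Interpolate at f = 0.78 with slerp weights a = sin((1−f)δ)/sin δ ≈ 0.274, b = sin(fδ)/sin δ ≈ 0.856.
p = a·p₁ + b·p₂ ≈ (-0.869, -0.127, 0.478); φ = arcsin(p_z) ≈ 28.55°, λ = atan2(p_y, p_x) ≈ -171.71°.

≈ 29°N, 172°W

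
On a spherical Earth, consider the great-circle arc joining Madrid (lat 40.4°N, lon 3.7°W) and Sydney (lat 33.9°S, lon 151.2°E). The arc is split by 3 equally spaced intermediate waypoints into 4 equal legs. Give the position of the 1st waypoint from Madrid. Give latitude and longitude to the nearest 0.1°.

≈ lat 35.7°N, lon 47.1°E

Convert each endpoint to a unit vector on the sphere (x = cos φ cos λ, y = cos φ sin λ, z = sin φ).
The central angle between the endpoints is δ = arccos(p₁·p₂) ≈ 2.776 rad (159.0°).
Interpolate at f = 1/4 with slerp weights a = sin((1−f)δ)/sin δ ≈ 2.439, b = sin(fδ)/sin δ ≈ 1.789.
p = a·p₁ + b·p₂ ≈ (0.553, 0.595, 0.583); φ = arcsin(p_z) ≈ 35.68°, λ = atan2(p_y, p_x) ≈ 47.13°.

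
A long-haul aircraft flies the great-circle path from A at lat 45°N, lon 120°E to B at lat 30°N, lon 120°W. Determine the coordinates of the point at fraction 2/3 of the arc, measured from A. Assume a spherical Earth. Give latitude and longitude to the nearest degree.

≈ lat 50°N, lon 148°W

Convert each endpoint to a unit vector on the sphere (x = cos φ cos λ, y = cos φ sin λ, z = sin φ).
The central angle between the endpoints is δ = arccos(p₁·p₂) ≈ 1.523 rad (87.3°).
Interpolate at f = 2/3 with slerp weights a = sin((1−f)δ)/sin δ ≈ 0.487, b = sin(fδ)/sin δ ≈ 0.851.
p = a·p₁ + b·p₂ ≈ (-0.540, -0.340, 0.770); φ = arcsin(p_z) ≈ 50.32°, λ = atan2(p_y, p_x) ≈ -147.83°.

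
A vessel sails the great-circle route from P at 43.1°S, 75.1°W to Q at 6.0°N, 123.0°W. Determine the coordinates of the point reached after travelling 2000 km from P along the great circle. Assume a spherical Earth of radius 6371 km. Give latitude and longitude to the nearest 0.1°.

≈ 31.2°S, 92.1°W

Write both endpoints as unit vectors p₁, p₂ with components (cos φ cos λ, cos φ sin λ, sin φ).
The central angle between the endpoints is δ = arccos(p₁·p₂) ≈ 1.142 rad (65.5°). The total great-circle distance is δ·R ≈ 1.142 × 6371 ≈ 7278 km, so the target fraction is f = 2000/7278 ≈ 0.275.
Interpolate at f ≈ 0.275 with slerp weights a = sin((1−f)δ)/sin δ ≈ 0.810, b = sin(fδ)/sin δ ≈ 0.339.
p = a·p₁ + b·p₂ ≈ (-0.032, -0.855, -0.518); φ = arcsin(p_z) ≈ -31.20°, λ = atan2(p_y, p_x) ≈ -92.13°.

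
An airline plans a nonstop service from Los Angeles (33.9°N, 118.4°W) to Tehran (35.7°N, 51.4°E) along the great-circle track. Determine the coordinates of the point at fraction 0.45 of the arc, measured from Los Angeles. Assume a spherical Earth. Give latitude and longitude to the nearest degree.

≈ (80°N, 75°W)

Convert each endpoint to a unit vector on the sphere (x = cos φ cos λ, y = cos φ sin λ, z = sin φ).
The central angle between the endpoints is δ = arccos(p₁·p₂) ≈ 1.916 rad (109.8°).
Interpolate at f = 0.45 with slerp weights a = sin((1−f)δ)/sin δ ≈ 0.923, b = sin(fδ)/sin δ ≈ 0.807.
p = a·p₁ + b·p₂ ≈ (0.044, -0.162, 0.986); φ = arcsin(p_z) ≈ 80.31°, λ = atan2(p_y, p_x) ≈ -74.81°.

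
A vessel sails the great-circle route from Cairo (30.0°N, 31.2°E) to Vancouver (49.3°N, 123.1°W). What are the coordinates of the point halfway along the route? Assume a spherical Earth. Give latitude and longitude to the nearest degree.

Write both endpoints as unit vectors p₁, p₂ with components (cos φ cos λ, cos φ sin λ, sin φ).
The central angle between the endpoints is δ = arccos(p₁·p₂) ≈ 1.701 rad (97.5°).
Interpolate at f = 1/2 with slerp weights a = sin((1−f)δ)/sin δ ≈ 0.758, b = sin(fδ)/sin δ ≈ 0.758.
p = a·p₁ + b·p₂ ≈ (0.292, -0.074, 0.954); φ = arcsin(p_z) ≈ 72.49°, λ = atan2(p_y, p_x) ≈ -14.24°.

≈ (72°N, 14°W)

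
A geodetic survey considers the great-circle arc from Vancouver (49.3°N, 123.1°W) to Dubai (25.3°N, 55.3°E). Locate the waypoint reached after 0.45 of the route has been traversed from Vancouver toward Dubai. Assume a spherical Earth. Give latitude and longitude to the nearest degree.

≈ 83°N, 48°E

Convert each endpoint to a unit vector on the sphere (x = cos φ cos λ, y = cos φ sin λ, z = sin φ).
The central angle between the endpoints is δ = arccos(p₁·p₂) ≈ 1.839 rad (105.4°).
Interpolate at f = 0.45 with slerp weights a = sin((1−f)δ)/sin δ ≈ 0.879, b = sin(fδ)/sin δ ≈ 0.764.
p = a·p₁ + b·p₂ ≈ (0.080, 0.087, 0.993); φ = arcsin(p_z) ≈ 83.20°, λ = atan2(p_y, p_x) ≈ 47.53°.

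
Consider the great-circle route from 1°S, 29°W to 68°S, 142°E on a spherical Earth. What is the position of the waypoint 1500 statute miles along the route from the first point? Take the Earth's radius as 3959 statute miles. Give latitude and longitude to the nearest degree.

≈ 23°S, 28°W

Convert each endpoint to a unit vector on the sphere (x = cos φ cos λ, y = cos φ sin λ, z = sin φ).
The central angle between the endpoints is δ = arccos(p₁·p₂) ≈ 1.932 rad (110.7°). The total great-circle distance is δ·R ≈ 1.932 × 3959 ≈ 7650 mi, so the target fraction is f = 1500/7650 ≈ 0.196.
Interpolate at f ≈ 0.196 with slerp weights a = sin((1−f)δ)/sin δ ≈ 1.069, b = sin(fδ)/sin δ ≈ 0.395.
p = a·p₁ + b·p₂ ≈ (0.818, -0.427, -0.385); φ = arcsin(p_z) ≈ -22.66°, λ = atan2(p_y, p_x) ≈ -27.56°.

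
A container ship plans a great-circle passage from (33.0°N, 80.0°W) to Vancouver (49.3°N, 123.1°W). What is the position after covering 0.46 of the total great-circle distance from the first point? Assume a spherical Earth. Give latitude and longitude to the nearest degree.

≈ (42°N, 97°W)

Convert each endpoint to a unit vector on the sphere (x = cos φ cos λ, y = cos φ sin λ, z = sin φ).
The central angle between the endpoints is δ = arccos(p₁·p₂) ≈ 0.623 rad (35.7°).
Interpolate at f = 0.46 with slerp weights a = sin((1−f)δ)/sin δ ≈ 0.566, b = sin(fδ)/sin δ ≈ 0.484.
p = a·p₁ + b·p₂ ≈ (-0.090, -0.732, 0.675); φ = arcsin(p_z) ≈ 42.49°, λ = atan2(p_y, p_x) ≈ -97.02°.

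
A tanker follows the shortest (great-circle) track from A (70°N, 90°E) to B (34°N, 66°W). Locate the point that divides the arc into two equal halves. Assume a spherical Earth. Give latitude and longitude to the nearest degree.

≈ (70°N, 51°W)

Write both endpoints as unit vectors p₁, p₂ with components (cos φ cos λ, cos φ sin λ, sin φ).
The central angle between the endpoints is δ = arccos(p₁·p₂) ≈ 1.301 rad (74.5°).
Interpolate at f = 1/2 with slerp weights a = sin((1−f)δ)/sin δ ≈ 0.628, b = sin(fδ)/sin δ ≈ 0.628.
p = a·p₁ + b·p₂ ≈ (0.212, -0.261, 0.942); φ = arcsin(p_z) ≈ 70.36°, λ = atan2(p_y, p_x) ≈ -50.93°.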